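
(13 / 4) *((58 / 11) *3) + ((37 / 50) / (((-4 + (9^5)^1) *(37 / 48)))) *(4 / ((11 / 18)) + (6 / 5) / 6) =1192500669 / 23196250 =51.41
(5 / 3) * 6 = 10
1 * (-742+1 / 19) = -14097 / 19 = -741.95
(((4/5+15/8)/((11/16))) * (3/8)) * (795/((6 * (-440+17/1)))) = -0.46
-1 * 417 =-417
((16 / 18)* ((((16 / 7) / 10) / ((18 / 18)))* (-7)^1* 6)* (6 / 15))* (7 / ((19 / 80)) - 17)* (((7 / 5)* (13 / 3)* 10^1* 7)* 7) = -180357632 / 1425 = -126566.76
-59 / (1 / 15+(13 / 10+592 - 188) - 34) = -1770 / 11141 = -0.16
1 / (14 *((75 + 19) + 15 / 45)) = 3 / 3962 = 0.00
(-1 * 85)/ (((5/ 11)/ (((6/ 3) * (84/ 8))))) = -3927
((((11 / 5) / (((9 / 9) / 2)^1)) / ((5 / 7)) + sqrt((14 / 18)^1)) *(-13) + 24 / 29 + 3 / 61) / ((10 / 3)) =-10508289 / 442250-13 *sqrt(7) / 10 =-27.20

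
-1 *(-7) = 7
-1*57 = -57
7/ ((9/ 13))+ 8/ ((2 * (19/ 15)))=2269/ 171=13.27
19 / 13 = 1.46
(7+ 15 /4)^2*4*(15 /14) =27735 /56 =495.27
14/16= 7/8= 0.88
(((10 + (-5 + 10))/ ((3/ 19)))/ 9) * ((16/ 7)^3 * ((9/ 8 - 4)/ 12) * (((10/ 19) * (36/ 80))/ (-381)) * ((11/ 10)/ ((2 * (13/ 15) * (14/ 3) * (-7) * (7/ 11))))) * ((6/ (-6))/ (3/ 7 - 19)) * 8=-89056/ 360728641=-0.00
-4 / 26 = -2 / 13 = -0.15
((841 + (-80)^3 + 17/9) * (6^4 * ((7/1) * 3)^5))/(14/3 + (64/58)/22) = -1294606622509055856/2257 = -573596199605252.93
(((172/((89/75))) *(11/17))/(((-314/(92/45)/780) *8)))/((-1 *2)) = 7071350/237541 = 29.77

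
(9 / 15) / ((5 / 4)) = 12 / 25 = 0.48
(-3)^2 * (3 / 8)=27 / 8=3.38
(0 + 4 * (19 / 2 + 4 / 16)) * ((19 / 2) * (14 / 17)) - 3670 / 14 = 5114 / 119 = 42.97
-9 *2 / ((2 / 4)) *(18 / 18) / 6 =-6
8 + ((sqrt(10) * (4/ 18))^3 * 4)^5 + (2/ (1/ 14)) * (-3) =-76 + 335544320000000 * sqrt(10)/ 205891132094649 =-70.85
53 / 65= 0.82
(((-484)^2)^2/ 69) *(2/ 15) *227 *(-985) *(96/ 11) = -14277784370364416/ 69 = -206924411164701.68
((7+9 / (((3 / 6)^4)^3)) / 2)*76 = 1401098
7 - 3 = 4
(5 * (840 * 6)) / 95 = 5040 / 19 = 265.26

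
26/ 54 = 13/ 27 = 0.48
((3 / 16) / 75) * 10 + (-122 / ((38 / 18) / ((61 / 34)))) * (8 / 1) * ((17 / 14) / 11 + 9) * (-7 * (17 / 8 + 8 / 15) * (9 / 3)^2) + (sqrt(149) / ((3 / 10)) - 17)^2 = 147383345671 / 116280 - 340 * sqrt(149) / 3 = 1266103.22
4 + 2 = 6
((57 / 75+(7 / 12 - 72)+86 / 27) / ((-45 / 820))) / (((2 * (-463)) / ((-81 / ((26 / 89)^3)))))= 5265479023117 / 1220653200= 4313.66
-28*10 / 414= -140 / 207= -0.68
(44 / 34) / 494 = 11 / 4199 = 0.00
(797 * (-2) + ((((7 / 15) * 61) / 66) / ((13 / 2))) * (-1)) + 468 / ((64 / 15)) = -152831647 / 102960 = -1484.38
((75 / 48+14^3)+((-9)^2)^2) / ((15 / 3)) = 29781 / 16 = 1861.31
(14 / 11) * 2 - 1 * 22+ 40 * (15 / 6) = 886 / 11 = 80.55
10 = 10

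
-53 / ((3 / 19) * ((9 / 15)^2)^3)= -15734375 / 2187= -7194.50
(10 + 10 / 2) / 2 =15 / 2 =7.50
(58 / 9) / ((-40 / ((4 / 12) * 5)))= -0.27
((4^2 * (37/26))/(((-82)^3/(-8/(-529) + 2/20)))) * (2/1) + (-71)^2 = 11946406694452/2369848585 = 5041.00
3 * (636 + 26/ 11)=21066/ 11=1915.09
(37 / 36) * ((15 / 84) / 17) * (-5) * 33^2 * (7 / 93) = -111925 / 25296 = -4.42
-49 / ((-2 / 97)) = 4753 / 2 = 2376.50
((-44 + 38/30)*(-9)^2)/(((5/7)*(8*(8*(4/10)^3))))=-605745/512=-1183.10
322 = 322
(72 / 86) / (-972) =-1 / 1161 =-0.00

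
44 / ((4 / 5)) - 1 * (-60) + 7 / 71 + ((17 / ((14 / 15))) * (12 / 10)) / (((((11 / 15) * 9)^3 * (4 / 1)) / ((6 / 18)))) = 2741137739 / 23814252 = 115.10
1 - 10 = -9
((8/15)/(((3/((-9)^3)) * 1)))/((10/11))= -3564/25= -142.56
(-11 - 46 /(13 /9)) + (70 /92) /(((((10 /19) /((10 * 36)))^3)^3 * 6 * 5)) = 248522126912651697580068341 /299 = 831177681982112700936683.40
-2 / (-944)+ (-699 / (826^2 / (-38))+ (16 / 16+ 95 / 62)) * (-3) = -326202907 / 42301112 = -7.71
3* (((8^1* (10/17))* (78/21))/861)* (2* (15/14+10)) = 322400/239071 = 1.35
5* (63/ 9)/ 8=35/ 8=4.38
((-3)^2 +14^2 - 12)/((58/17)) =3281/58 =56.57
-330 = -330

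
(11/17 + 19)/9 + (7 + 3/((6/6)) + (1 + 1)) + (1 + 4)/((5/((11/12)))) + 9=14749/612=24.10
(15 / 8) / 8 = 15 / 64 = 0.23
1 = 1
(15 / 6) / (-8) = -5 / 16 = -0.31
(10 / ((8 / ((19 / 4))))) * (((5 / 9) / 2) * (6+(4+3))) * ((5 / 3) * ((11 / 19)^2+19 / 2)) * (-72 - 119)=-67128.80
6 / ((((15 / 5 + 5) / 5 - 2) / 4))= -60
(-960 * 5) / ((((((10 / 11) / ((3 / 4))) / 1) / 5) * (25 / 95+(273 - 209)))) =-11400 / 37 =-308.11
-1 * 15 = -15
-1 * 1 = -1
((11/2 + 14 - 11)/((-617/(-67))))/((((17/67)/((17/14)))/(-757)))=-57768941/17276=-3343.88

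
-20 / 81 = -0.25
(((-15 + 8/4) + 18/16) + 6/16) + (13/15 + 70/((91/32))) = 13.98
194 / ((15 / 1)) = 194 / 15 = 12.93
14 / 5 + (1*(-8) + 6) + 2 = 14 / 5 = 2.80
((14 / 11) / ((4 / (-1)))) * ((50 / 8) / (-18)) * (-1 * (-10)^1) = 875 / 792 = 1.10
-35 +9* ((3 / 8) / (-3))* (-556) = 1181 / 2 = 590.50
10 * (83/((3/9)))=2490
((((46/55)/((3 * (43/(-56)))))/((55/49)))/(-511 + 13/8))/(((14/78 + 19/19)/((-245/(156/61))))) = -16403632/318033375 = -0.05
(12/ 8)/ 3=1/ 2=0.50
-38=-38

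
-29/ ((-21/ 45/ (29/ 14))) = 128.72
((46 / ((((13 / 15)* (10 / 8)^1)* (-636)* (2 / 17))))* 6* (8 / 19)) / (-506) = 408 / 144001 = 0.00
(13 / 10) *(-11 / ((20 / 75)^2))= -6435 / 32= -201.09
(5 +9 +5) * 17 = 323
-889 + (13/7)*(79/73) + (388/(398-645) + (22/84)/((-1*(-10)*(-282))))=-271086254483/305084520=-888.56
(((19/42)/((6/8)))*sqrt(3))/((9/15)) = 190*sqrt(3)/189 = 1.74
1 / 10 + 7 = 71 / 10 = 7.10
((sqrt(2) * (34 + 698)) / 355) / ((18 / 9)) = 366 * sqrt(2) / 355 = 1.46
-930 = -930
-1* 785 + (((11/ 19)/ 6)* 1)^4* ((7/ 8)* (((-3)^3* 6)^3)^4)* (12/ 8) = 4844458341700404692262900271/ 130321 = 37173274773063471675807.43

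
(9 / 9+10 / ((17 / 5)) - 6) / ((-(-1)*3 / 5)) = -175 / 51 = -3.43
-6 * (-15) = 90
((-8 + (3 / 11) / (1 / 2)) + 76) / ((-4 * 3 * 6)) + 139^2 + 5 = 7652719 / 396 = 19325.05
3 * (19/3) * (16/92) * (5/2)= 190/23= 8.26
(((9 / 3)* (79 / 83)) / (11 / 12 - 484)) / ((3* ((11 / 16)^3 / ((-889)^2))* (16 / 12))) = -2301617074176 / 640411981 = -3593.96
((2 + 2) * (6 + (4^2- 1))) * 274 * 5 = 115080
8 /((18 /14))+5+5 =146 /9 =16.22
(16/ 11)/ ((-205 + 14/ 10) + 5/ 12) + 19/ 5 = 2543119/ 670505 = 3.79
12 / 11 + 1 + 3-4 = 12 / 11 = 1.09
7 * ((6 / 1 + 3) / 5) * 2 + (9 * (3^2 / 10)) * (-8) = -198 / 5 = -39.60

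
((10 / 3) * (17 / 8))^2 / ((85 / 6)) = 85 / 24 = 3.54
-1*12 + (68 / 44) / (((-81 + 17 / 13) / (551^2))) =-67232573 / 11396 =-5899.66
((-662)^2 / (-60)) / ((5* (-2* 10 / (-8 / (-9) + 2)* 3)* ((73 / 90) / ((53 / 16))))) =75487529 / 262800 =287.24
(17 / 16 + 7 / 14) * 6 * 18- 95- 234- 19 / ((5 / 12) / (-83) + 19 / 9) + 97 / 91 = -55042901 / 327236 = -168.21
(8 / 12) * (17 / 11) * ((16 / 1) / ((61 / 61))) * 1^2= 544 / 33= 16.48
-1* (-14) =14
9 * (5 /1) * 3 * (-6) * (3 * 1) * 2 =-4860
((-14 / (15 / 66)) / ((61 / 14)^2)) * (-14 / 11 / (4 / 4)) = 76832 / 18605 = 4.13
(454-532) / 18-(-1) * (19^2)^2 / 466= 384905 / 1398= 275.33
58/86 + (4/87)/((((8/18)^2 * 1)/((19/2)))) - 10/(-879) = 25403533/8768904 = 2.90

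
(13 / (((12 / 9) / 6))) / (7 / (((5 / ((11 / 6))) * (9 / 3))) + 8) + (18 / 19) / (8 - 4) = 207243 / 30286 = 6.84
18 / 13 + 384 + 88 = 6154 / 13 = 473.38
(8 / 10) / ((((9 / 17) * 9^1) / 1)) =68 / 405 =0.17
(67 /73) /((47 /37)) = 2479 /3431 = 0.72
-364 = -364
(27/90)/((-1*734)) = -3/7340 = -0.00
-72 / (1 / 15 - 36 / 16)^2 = -259200 / 17161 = -15.10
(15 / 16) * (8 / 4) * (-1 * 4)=-15 / 2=-7.50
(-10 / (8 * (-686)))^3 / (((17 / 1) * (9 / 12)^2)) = 125 / 197571259872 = 0.00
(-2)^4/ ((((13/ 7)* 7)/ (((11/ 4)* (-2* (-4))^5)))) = 1441792/ 13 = 110907.08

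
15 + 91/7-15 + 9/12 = 55/4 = 13.75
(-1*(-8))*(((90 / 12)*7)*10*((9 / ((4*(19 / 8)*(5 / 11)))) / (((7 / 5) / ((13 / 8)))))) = 193050 / 19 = 10160.53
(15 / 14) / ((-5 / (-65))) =195 / 14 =13.93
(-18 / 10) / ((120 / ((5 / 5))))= -3 / 200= -0.02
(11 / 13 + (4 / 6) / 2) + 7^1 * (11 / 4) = 3187 / 156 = 20.43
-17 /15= -1.13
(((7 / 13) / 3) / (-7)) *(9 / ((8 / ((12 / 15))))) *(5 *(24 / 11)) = -36 / 143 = -0.25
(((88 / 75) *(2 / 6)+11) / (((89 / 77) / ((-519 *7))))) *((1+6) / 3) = -1672944427 / 20025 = -83542.79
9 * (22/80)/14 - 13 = -7181/560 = -12.82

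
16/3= 5.33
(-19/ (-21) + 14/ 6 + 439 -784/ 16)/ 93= 8258/ 1953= 4.23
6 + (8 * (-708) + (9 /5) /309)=-2913867 /515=-5657.99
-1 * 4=-4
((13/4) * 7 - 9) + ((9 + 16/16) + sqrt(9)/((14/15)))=755/28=26.96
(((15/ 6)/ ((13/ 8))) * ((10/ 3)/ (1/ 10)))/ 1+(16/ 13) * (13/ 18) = 6104/ 117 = 52.17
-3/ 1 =-3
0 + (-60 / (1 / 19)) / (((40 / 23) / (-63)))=82593 / 2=41296.50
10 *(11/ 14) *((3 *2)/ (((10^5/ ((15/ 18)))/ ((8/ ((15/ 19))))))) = 209/ 52500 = 0.00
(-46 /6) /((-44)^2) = -23 /5808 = -0.00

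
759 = 759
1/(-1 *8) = -1/8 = -0.12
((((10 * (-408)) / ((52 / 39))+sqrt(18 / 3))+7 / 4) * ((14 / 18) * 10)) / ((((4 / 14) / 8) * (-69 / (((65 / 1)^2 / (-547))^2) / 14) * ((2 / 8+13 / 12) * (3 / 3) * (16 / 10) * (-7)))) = -267499202140625 / 495490104+21867015625 * sqrt(6) / 123872526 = -539435.50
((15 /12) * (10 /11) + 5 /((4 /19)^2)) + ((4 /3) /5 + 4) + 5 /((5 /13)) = 346409 /2640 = 131.22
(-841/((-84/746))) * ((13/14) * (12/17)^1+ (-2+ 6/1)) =86892961/2499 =34771.09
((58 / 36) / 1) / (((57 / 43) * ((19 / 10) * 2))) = 6235 / 19494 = 0.32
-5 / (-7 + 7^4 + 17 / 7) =-7 / 3355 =-0.00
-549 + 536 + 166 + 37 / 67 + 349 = 33671 / 67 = 502.55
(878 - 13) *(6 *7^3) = 1780170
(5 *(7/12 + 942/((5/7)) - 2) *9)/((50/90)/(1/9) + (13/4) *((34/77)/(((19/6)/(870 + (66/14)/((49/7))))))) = 16999066623/114576016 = 148.36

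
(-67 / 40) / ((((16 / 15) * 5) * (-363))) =67 / 77440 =0.00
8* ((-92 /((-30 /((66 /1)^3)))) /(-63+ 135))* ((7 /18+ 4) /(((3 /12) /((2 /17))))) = 154779328 /765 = 202325.92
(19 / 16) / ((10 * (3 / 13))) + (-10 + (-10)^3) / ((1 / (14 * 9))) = -127259.49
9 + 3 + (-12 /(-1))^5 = 248844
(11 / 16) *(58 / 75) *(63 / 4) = 6699 / 800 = 8.37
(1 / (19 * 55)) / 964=1 / 1007380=0.00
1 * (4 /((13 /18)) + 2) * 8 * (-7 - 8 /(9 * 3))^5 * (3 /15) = -249410.66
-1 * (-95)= 95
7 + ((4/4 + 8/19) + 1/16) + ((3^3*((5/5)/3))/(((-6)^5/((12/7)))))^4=10400482923283/1225958436864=8.48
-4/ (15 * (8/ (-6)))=1/ 5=0.20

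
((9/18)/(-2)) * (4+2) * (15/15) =-1.50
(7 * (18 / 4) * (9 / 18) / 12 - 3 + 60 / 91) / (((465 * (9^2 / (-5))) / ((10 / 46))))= 2495 / 84088368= 0.00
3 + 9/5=24/5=4.80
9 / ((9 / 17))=17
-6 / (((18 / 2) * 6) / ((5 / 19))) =-5 / 171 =-0.03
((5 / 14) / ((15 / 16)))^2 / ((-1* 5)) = -64 / 2205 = -0.03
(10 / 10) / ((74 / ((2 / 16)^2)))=1 / 4736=0.00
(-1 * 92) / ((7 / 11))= -1012 / 7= -144.57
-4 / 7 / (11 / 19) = -0.99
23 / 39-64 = -63.41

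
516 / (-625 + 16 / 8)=-516 / 623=-0.83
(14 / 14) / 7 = 1 / 7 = 0.14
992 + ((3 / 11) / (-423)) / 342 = 526198463 / 530442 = 992.00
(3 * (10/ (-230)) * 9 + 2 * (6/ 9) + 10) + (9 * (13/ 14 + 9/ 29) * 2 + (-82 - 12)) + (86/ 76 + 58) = -1281967/ 532266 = -2.41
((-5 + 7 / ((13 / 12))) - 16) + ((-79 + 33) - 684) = -9679 / 13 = -744.54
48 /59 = 0.81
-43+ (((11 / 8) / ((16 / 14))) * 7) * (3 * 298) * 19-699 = 4553983 / 32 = 142311.97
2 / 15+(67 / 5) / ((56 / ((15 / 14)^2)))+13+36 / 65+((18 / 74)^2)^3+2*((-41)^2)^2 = 31035271542753711747901 / 5491475547710880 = 5651535.96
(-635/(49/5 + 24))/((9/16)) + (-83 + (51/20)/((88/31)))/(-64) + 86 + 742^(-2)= 1270654794337339/23581404887040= 53.88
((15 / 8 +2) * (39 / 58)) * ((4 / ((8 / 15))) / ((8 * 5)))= 3627 / 7424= 0.49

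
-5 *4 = -20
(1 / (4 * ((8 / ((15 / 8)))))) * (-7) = -105 / 256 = -0.41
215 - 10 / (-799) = 171795 / 799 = 215.01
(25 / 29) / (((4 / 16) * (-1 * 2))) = -50 / 29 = -1.72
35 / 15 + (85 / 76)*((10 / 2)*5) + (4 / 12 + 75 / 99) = 78713 / 2508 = 31.38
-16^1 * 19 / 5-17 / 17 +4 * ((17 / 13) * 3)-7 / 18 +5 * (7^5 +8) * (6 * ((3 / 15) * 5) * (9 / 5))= 1062317299 / 1170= 907963.50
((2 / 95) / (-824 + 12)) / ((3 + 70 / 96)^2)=-1152 / 617910685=-0.00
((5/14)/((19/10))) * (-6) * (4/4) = -150/133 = -1.13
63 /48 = 21 /16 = 1.31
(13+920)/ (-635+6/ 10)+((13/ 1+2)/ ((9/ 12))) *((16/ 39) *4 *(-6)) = -629305/ 3172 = -198.39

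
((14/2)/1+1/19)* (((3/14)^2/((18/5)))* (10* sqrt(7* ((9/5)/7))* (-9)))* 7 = -9045* sqrt(5)/266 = -76.03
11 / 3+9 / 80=907 / 240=3.78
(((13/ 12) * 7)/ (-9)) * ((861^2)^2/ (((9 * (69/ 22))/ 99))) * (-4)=149411609889542/ 23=6496156951719.22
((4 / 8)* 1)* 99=99 / 2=49.50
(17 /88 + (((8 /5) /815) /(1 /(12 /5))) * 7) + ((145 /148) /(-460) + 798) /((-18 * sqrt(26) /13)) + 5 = 9370511 /1793000-10865539 * sqrt(26) /490176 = -107.80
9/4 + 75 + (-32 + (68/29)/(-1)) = 4977/116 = 42.91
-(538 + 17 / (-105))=-56473 / 105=-537.84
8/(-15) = -8/15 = -0.53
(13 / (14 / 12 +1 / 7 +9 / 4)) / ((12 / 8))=56 / 23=2.43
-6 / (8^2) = -3 / 32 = -0.09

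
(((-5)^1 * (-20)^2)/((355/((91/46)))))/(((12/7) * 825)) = -1274/161667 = -0.01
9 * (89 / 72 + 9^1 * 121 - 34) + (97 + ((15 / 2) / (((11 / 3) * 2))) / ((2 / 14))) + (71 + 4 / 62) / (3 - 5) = 26119923 / 2728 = 9574.75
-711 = -711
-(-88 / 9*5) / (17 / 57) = 8360 / 51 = 163.92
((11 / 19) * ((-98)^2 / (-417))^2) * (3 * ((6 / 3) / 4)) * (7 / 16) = 443889677 / 2202594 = 201.53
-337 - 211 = -548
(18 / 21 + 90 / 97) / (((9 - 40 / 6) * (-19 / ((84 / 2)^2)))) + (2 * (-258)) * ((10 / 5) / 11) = -3341832 / 20273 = -164.84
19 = 19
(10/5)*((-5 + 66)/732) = 1/6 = 0.17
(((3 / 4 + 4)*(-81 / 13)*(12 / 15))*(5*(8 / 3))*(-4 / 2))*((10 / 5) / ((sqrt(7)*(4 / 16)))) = 65664*sqrt(7) / 91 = 1909.13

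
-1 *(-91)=91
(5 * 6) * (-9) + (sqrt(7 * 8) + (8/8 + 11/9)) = -2410/9 + 2 * sqrt(14) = -260.29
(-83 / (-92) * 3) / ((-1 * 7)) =-0.39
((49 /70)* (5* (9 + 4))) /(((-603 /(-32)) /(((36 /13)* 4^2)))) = 7168 /67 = 106.99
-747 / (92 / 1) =-747 / 92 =-8.12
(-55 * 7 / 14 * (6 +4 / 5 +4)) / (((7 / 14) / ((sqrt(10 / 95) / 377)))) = -594 * sqrt(38) / 7163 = -0.51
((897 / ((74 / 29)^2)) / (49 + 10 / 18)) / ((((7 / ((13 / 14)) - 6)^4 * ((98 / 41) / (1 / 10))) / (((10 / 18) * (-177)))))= -156357591183729 / 76590402560000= -2.04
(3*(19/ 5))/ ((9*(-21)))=-19/ 315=-0.06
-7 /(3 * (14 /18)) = -3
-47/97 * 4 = -188/97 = -1.94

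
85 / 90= 17 / 18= 0.94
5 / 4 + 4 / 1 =21 / 4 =5.25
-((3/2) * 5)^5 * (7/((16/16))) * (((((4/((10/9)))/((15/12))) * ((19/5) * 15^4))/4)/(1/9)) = -3313202484375/16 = -207075155273.44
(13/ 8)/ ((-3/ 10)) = -65/ 12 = -5.42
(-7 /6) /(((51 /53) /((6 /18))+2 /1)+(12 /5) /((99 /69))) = -20405 /114726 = -0.18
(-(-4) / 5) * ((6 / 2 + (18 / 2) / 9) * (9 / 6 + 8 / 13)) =88 / 13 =6.77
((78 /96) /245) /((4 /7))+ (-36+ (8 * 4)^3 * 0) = -80627 /2240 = -35.99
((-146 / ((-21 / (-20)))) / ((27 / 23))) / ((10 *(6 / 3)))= -3358 / 567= -5.92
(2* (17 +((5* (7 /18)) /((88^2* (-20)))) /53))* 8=502368761 /1846944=272.00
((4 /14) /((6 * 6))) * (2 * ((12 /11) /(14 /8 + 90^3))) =16 /673597617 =0.00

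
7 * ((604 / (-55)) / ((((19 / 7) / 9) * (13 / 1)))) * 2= -532728 / 13585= -39.21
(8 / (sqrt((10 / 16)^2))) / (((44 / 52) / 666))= 554112 / 55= 10074.76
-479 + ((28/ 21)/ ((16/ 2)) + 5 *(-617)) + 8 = -21335/ 6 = -3555.83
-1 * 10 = -10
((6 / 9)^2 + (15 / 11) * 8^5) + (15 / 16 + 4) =44689.02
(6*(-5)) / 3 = -10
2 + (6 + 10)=18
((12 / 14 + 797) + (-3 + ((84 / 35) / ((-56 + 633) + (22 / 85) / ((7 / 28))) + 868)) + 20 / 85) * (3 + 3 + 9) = 20836795800 / 835261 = 24946.45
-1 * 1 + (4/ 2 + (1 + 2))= 4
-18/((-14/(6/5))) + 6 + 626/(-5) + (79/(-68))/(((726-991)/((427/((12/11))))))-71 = -186.94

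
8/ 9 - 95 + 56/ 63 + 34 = -533/ 9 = -59.22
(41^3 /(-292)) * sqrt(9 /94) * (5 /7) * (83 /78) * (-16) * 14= 57204430 * sqrt(94) /44603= 12434.53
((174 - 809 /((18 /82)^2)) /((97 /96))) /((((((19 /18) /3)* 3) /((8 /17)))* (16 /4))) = -172266880 /93993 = -1832.76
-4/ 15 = -0.27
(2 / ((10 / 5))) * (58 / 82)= 29 / 41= 0.71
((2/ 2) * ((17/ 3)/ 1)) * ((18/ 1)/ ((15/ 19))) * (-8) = -5168/ 5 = -1033.60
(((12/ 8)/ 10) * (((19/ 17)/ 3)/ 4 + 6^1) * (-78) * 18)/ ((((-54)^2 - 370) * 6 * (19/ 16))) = -145431/ 2055895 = -0.07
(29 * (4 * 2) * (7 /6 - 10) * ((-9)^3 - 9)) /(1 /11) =16636488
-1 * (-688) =688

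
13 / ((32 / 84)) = 34.12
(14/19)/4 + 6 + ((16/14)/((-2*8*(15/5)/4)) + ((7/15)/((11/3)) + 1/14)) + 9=335488/21945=15.29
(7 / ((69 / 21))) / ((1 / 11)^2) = 5929 / 23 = 257.78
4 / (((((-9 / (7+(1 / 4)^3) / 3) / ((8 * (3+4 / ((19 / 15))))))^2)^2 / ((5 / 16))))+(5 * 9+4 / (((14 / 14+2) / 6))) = 470125600317924197 / 2135179264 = 220180857.06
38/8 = 19/4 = 4.75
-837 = -837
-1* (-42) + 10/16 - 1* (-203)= 1965/8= 245.62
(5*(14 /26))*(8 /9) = 280 /117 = 2.39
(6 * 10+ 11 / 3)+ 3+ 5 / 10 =403 / 6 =67.17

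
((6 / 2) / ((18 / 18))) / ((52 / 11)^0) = 3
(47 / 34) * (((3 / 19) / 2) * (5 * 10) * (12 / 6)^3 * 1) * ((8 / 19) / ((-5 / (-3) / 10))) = 676800 / 6137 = 110.28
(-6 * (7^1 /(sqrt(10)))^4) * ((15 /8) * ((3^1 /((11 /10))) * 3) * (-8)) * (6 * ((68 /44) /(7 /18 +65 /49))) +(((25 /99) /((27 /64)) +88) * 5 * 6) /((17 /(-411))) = 154764340948 /4942971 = 31309.98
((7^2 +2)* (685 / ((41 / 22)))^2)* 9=62011391.49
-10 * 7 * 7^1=-490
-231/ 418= -21/ 38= -0.55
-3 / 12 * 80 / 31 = -20 / 31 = -0.65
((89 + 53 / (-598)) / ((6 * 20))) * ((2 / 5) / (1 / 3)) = 53169 / 59800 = 0.89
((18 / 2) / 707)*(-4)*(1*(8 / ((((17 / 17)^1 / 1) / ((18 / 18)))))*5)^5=-3686400000 / 707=-5214144.27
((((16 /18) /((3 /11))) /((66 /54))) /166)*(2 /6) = 0.01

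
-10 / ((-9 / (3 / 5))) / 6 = 0.11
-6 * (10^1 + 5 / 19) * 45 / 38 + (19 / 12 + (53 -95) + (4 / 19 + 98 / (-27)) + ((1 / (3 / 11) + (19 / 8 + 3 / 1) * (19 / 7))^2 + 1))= 6648893683 / 30566592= 217.52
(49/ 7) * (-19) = -133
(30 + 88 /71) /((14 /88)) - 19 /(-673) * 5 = 65726631 /334481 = 196.50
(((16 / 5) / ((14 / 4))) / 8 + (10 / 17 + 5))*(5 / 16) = 3393 / 1904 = 1.78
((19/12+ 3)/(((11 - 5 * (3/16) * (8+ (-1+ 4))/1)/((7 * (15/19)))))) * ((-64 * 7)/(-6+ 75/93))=1388800/437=3178.03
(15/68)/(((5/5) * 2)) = 15/136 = 0.11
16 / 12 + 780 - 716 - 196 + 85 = -137 / 3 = -45.67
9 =9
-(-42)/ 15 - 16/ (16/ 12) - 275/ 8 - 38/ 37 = -66011/ 1480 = -44.60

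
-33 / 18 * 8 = -44 / 3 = -14.67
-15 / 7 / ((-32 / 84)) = 45 / 8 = 5.62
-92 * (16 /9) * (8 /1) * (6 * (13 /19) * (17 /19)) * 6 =-10409984 /361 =-28836.52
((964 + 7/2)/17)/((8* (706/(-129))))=-1.30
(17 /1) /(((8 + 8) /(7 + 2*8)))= 391 /16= 24.44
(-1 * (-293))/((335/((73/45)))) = 21389/15075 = 1.42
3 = 3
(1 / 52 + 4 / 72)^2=1225 / 219024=0.01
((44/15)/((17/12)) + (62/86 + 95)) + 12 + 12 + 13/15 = 1344947/10965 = 122.66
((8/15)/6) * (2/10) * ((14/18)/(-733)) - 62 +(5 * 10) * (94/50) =32.00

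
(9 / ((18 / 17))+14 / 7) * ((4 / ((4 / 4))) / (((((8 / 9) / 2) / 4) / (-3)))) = -1134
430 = 430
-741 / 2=-370.50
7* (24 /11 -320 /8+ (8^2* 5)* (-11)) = -273952 /11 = -24904.73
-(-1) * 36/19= 36/19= 1.89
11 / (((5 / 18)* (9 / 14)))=308 / 5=61.60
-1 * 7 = -7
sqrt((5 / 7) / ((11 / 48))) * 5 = 20 * sqrt(1155) / 77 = 8.83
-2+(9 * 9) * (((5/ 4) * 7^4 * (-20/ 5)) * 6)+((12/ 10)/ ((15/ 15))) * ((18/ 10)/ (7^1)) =-1021025546/ 175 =-5834431.69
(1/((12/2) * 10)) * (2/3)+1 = 1.01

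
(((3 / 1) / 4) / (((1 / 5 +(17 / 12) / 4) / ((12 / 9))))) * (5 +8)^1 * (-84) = -37440 / 19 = -1970.53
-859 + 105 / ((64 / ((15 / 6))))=-109427 / 128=-854.90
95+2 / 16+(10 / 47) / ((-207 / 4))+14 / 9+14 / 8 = 7660727 / 77832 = 98.43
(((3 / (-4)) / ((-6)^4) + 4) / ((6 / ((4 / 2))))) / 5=6911 / 25920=0.27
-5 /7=-0.71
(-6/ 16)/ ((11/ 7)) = -21/ 88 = -0.24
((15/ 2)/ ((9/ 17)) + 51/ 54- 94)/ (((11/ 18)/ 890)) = -1263800/ 11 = -114890.91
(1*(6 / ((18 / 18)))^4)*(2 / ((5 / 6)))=15552 / 5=3110.40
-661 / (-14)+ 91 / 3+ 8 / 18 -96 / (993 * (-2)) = 3254753 / 41706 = 78.04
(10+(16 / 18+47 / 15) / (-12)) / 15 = 5219 / 8100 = 0.64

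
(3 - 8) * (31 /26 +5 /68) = -5595 /884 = -6.33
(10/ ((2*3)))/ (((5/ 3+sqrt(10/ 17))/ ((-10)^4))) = 850000/ 67 - 30000*sqrt(170)/ 67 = 6848.48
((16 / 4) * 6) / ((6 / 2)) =8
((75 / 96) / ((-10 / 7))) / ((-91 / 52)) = 5 / 16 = 0.31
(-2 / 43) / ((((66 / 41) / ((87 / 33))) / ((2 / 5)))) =-2378 / 78045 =-0.03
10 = 10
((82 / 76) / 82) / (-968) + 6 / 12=36783 / 73568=0.50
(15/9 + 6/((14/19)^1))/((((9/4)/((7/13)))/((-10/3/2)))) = -4120/1053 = -3.91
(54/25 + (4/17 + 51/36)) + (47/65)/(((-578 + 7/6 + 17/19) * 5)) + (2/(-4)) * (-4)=25298715749/4353059100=5.81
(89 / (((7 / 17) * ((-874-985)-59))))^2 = 2289169 / 180257476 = 0.01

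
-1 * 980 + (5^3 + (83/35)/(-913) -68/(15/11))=-1045124/1155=-904.87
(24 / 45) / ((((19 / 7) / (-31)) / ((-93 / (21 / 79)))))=607352 / 285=2131.06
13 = 13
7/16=0.44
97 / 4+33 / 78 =1283 / 52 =24.67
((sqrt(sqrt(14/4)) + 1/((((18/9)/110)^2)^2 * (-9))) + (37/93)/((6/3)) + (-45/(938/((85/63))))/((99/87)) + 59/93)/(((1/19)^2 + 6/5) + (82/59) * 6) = -35191940288881175/330265699533 + 106495 * 2^(3/4) * 7^(1/4)/2032298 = -106556.31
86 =86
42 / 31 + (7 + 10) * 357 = 188181 / 31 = 6070.35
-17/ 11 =-1.55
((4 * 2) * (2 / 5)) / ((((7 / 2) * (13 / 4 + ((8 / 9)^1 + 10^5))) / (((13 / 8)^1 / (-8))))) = -234 / 126005215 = -0.00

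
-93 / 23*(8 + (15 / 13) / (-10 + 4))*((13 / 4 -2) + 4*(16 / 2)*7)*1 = -17009979 / 2392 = -7111.20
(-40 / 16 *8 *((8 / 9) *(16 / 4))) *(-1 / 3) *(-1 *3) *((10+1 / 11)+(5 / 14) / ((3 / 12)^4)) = -5002880 / 693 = -7219.16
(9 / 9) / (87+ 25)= 1 / 112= 0.01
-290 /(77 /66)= -1740 /7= -248.57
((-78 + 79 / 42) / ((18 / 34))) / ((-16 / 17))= 923933 / 6048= 152.77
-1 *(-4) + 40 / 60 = 14 / 3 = 4.67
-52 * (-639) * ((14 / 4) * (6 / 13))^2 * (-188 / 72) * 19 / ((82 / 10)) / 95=-5522.02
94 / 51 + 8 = 502 / 51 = 9.84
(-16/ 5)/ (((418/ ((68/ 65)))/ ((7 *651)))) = -2479008/ 67925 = -36.50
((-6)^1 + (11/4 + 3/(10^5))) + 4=75003/100000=0.75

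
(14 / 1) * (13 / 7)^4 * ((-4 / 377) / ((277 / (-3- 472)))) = 8348600 / 2755319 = 3.03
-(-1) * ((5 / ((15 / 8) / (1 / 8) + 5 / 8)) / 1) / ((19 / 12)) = 96 / 475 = 0.20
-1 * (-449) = 449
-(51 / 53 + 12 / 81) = -1589 / 1431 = -1.11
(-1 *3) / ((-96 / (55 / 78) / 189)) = 3465 / 832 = 4.16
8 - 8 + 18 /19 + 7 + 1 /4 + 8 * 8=5487 /76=72.20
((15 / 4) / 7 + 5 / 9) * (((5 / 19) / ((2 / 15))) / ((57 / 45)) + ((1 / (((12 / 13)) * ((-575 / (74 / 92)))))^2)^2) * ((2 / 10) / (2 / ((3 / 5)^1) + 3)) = 0.05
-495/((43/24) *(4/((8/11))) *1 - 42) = 23760/1543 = 15.40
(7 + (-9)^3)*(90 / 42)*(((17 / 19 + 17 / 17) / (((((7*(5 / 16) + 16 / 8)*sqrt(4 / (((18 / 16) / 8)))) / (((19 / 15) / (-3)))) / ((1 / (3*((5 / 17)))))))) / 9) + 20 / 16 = 231559 / 28140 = 8.23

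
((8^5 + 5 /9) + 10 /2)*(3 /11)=294962 /33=8938.24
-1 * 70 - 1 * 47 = -117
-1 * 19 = -19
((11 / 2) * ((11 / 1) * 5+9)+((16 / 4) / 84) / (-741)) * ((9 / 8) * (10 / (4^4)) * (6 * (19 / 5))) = 16432413 / 46592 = 352.69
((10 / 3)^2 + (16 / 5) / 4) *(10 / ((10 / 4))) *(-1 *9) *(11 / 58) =-11792 / 145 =-81.32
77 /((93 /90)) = 2310 /31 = 74.52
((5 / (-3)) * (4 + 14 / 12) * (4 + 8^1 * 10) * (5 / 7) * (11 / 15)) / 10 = -341 / 9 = -37.89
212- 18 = 194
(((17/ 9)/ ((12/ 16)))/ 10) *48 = 544/ 45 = 12.09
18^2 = 324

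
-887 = -887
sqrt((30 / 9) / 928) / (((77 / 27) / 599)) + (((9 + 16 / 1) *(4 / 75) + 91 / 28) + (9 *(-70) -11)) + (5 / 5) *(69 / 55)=-622.57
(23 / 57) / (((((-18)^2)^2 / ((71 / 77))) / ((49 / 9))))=11431 / 592379568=0.00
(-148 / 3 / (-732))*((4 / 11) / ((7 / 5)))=740 / 42273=0.02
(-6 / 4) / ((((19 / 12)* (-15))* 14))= 3 / 665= 0.00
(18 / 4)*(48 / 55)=3.93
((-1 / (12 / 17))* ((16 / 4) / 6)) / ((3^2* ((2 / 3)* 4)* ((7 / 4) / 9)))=-17 / 84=-0.20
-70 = -70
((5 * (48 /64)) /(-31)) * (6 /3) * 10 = -75 /31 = -2.42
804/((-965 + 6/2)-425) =-804/1387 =-0.58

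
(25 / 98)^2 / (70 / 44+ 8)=6875 / 1013222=0.01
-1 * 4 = -4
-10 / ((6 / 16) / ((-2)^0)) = -80 / 3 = -26.67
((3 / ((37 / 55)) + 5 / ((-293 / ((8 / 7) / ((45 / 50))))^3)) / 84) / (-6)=-0.01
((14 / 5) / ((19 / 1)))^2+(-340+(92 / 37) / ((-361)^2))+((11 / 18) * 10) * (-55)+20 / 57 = -733123781677 / 1084922325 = -675.74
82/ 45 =1.82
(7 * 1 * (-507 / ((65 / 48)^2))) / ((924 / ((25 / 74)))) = -288 / 407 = -0.71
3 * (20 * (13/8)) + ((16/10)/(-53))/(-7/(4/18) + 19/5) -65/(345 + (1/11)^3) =656029226831/6741456476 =97.31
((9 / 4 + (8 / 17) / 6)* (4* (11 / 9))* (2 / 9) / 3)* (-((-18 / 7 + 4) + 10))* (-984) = 274208000 / 28917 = 9482.59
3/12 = 1/4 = 0.25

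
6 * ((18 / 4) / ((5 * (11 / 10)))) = 54 / 11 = 4.91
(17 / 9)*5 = 85 / 9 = 9.44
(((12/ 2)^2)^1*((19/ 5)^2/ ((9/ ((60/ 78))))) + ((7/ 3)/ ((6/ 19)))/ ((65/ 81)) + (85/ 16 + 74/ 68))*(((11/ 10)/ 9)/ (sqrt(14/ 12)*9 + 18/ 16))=-3892141/ 43956900 + 3892141*sqrt(42)/ 32967675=0.68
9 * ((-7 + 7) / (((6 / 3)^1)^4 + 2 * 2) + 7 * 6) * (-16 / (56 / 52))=-5616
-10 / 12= -5 / 6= -0.83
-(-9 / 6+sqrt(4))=-1 / 2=-0.50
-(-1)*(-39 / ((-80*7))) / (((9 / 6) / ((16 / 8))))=13 / 140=0.09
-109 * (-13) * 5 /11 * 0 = 0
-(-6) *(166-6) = 960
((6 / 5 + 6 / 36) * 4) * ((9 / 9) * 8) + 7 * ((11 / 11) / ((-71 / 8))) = 45736 / 1065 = 42.94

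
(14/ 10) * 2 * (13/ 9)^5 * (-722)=-3753029644/ 295245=-12711.58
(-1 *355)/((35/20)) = -1420/7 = -202.86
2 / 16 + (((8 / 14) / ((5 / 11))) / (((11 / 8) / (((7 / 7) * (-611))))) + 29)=-148261 / 280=-529.50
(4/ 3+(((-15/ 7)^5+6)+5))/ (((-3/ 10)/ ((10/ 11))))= 165626600/ 1663893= 99.54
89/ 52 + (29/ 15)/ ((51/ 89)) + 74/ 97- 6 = -585431/ 3858660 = -0.15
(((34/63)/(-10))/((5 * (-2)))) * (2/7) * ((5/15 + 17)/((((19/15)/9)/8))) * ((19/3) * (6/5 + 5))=219232/3675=59.65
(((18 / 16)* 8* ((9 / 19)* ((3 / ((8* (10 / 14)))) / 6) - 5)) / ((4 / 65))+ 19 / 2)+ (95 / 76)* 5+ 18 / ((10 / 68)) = -3569193 / 6080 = -587.04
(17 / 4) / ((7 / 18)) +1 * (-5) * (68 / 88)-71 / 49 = 3027 / 539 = 5.62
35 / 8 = 4.38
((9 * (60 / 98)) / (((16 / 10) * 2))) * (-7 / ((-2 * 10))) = 135 / 224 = 0.60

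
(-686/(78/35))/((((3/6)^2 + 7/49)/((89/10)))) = -2991646/429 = -6973.53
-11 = -11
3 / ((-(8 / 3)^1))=-9 / 8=-1.12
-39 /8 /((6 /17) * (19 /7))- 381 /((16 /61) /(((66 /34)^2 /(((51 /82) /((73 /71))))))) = -960054586703 /106042192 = -9053.52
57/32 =1.78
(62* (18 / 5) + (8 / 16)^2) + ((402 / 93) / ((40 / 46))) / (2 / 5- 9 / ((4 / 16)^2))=12431949 / 55645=223.42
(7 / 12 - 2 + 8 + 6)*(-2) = -151 / 6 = -25.17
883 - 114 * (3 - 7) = 1339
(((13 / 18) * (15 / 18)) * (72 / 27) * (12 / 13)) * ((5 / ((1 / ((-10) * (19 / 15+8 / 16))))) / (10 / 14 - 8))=74200 / 4131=17.96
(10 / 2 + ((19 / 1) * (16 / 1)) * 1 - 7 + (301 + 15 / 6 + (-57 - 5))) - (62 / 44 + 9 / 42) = 83449 / 154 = 541.88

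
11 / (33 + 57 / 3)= 11 / 52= 0.21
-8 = -8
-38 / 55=-0.69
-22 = -22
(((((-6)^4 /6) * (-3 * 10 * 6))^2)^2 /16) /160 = 892616806656000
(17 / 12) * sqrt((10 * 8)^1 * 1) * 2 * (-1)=-25.34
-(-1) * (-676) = -676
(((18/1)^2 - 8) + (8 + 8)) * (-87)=-28884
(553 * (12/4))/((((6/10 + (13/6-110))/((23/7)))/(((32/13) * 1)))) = -5232960/41821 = -125.13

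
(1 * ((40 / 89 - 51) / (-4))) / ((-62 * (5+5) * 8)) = -4499 / 1765760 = -0.00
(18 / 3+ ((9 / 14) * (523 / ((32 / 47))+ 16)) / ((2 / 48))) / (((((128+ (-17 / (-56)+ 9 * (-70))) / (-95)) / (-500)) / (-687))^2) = 179654409259458000000 / 3508129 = 51210890266423.50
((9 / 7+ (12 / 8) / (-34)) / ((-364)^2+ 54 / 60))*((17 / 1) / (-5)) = -591 / 18549566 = -0.00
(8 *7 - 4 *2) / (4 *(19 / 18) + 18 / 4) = 864 / 157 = 5.50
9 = 9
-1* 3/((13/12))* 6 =-16.62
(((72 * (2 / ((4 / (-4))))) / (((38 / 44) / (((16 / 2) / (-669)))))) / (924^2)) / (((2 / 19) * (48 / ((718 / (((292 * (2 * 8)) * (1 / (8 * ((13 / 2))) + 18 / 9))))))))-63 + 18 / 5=-59.40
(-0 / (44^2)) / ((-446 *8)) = 0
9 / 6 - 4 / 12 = 7 / 6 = 1.17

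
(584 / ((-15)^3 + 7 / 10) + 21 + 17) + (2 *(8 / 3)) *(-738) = -131536054 / 33743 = -3898.17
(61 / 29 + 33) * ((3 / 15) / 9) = 1018 / 1305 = 0.78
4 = 4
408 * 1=408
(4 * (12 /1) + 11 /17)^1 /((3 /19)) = 15713 /51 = 308.10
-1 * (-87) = 87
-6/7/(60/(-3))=3/70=0.04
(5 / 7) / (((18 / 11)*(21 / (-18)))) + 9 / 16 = 443 / 2352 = 0.19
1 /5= 0.20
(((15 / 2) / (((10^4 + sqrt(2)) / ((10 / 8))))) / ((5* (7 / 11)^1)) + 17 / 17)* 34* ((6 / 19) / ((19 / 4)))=285684144288 / 126349997473-8415* sqrt(2) / 126349997473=2.26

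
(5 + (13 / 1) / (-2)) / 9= -1 / 6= -0.17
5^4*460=287500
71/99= 0.72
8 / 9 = 0.89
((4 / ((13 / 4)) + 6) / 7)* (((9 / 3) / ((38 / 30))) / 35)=0.07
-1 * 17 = -17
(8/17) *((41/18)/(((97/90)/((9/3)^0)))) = 1640/1649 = 0.99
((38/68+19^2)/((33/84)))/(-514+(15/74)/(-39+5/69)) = -2012216584/1123823041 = -1.79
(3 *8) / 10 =12 / 5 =2.40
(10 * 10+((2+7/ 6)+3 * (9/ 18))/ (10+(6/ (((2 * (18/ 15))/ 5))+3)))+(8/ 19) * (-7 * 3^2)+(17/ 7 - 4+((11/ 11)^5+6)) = 1609306/ 20349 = 79.09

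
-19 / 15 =-1.27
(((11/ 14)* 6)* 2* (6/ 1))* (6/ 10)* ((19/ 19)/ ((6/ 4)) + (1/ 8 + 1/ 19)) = 1089/ 38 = 28.66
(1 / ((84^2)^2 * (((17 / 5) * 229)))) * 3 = 5 / 64607106816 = 0.00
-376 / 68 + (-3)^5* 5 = -20749 / 17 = -1220.53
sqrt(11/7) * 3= 3 * sqrt(77)/7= 3.76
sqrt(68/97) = 2 * sqrt(1649)/97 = 0.84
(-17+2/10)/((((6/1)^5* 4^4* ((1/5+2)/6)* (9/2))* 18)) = -7/24634368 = -0.00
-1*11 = -11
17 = 17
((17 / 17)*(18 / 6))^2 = 9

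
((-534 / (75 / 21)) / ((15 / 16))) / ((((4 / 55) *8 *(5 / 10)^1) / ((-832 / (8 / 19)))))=27083056 / 25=1083322.24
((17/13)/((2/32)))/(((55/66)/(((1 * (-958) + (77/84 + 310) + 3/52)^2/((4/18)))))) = 519591880896/10985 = 47300125.71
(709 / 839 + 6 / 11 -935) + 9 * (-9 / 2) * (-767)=30129.89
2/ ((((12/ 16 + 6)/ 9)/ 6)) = 16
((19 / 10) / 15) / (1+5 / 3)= 19 / 400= 0.05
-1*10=-10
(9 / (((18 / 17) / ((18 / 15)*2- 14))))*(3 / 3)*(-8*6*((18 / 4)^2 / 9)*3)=159732 / 5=31946.40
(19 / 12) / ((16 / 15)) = 95 / 64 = 1.48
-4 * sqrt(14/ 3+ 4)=-4 * sqrt(78)/ 3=-11.78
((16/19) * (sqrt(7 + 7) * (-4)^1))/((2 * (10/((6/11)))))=-96 * sqrt(14)/1045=-0.34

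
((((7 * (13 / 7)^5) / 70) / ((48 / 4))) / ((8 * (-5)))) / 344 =-371293 / 27751718400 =-0.00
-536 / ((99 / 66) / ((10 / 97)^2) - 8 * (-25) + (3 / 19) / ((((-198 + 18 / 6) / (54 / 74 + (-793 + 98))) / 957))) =-3966400 / 6505519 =-0.61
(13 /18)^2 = 169 /324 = 0.52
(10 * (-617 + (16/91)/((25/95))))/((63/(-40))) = 3913.22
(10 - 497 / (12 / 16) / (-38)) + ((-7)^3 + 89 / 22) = -390641 / 1254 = -311.52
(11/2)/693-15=-1889/126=-14.99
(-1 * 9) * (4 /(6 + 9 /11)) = -132 /25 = -5.28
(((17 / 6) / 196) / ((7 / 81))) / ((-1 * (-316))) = 459 / 867104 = 0.00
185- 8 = 177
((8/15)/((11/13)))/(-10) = -52/825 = -0.06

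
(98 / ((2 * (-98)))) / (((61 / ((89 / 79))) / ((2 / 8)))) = -89 / 38552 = -0.00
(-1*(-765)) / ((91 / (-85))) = -65025 / 91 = -714.56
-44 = -44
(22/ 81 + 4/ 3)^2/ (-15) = -3380/ 19683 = -0.17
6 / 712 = 3 / 356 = 0.01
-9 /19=-0.47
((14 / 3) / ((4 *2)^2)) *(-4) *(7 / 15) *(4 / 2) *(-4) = 1.09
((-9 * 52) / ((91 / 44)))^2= 2509056 / 49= 51205.22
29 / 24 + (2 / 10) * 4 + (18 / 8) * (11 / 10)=269 / 60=4.48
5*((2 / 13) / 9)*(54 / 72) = 5 / 78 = 0.06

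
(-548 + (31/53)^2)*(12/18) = -3076742/8427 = -365.11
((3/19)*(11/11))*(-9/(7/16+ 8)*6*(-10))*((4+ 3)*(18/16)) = 1512/19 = 79.58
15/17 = 0.88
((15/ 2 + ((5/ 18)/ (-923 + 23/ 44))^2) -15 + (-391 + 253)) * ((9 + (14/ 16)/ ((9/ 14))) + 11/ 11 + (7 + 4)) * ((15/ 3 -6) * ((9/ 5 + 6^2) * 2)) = 43764163002568757/ 177926427468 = 245967.75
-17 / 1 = -17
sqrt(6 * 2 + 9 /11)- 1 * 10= -10 + sqrt(1551) /11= -6.42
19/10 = 1.90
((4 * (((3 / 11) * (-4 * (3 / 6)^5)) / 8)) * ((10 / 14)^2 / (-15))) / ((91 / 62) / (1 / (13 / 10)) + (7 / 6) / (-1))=2325 / 2973124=0.00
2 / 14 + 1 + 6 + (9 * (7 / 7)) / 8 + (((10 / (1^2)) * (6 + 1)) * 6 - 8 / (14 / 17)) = 418.55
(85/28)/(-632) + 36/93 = 209717/548576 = 0.38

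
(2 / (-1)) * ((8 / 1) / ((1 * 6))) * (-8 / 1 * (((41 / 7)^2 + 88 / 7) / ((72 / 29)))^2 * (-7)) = -4437291769 / 83349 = -53237.49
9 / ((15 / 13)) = 39 / 5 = 7.80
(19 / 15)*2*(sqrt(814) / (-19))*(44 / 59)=-88*sqrt(814) / 885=-2.84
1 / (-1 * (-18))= 1 / 18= 0.06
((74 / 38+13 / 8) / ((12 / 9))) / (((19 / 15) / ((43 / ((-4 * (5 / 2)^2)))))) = -210141 / 57760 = -3.64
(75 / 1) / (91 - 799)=-25 / 236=-0.11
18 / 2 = 9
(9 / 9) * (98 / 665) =14 / 95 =0.15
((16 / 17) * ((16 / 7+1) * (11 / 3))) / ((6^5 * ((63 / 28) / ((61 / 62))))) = 15433 / 24203529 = 0.00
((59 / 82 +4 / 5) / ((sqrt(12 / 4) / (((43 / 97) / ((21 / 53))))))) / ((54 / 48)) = 811324 * sqrt(3) / 1610685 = 0.87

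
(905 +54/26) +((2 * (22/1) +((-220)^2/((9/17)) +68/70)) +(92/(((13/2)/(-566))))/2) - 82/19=6875193412/77805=88364.42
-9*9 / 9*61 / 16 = -549 / 16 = -34.31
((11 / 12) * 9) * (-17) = -561 / 4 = -140.25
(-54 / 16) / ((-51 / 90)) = 405 / 68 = 5.96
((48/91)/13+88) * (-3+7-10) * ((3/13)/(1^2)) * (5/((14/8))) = -348.29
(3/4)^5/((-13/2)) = -243/6656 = -0.04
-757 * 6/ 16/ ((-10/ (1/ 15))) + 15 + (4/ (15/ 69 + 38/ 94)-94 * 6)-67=-5104453/ 8400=-607.67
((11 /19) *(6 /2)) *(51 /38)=1683 /722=2.33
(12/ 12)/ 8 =1/ 8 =0.12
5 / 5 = 1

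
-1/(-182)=1/182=0.01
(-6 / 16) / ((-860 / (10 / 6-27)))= -19 / 1720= -0.01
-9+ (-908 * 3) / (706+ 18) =-2310 / 181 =-12.76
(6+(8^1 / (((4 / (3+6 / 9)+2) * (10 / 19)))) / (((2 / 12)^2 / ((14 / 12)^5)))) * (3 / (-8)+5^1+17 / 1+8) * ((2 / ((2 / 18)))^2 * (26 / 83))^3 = 585036875215490256 / 48601895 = 12037326429.67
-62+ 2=-60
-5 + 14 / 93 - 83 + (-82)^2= 617162 / 93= 6636.15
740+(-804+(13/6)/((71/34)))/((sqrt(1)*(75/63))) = 116283/1775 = 65.51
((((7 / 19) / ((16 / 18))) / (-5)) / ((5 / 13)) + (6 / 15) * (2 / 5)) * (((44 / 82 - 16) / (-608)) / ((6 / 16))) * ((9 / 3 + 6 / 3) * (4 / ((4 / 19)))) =-66887 / 186960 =-0.36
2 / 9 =0.22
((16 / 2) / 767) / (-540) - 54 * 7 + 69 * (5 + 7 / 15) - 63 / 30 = -120113 / 41418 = -2.90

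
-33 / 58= -0.57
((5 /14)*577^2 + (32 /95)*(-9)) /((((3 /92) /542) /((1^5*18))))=35573032262.94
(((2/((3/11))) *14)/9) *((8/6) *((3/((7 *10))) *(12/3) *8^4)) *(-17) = -24510464/135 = -181558.99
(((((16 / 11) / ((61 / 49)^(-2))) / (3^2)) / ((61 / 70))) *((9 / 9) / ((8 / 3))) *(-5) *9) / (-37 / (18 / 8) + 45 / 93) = 83700 / 275429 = 0.30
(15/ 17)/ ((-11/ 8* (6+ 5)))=-120/ 2057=-0.06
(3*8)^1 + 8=32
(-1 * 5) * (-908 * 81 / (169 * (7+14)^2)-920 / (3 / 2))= 76307780 / 24843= 3071.60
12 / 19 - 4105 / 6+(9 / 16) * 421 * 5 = 456481 / 912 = 500.53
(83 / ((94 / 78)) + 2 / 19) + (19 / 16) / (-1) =968585 / 14288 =67.79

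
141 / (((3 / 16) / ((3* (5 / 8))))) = 1410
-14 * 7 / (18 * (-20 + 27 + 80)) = -49 / 783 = -0.06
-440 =-440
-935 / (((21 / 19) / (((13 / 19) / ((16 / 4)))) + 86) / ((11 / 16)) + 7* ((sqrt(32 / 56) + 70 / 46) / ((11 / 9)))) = -1448429340215 / 221639180533 + 16550807130* sqrt(7) / 221639180533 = -6.34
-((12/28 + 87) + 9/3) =-633/7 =-90.43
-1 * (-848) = 848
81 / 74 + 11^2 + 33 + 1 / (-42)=120490 / 777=155.07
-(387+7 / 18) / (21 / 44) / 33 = -13946 / 567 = -24.60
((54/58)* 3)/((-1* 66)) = -27/638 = -0.04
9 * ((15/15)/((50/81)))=729/50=14.58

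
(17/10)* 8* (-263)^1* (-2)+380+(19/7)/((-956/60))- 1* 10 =62933489/8365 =7523.43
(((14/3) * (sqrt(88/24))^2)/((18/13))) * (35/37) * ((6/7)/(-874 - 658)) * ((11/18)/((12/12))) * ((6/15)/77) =-143/6887106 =-0.00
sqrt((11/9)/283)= sqrt(3113)/849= 0.07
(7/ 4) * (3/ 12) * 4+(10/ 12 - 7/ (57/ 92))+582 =130709/ 228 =573.29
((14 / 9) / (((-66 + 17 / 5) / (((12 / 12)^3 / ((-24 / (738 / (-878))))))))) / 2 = -1435 / 3297768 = -0.00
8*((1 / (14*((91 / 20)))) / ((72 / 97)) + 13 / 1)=597202 / 5733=104.17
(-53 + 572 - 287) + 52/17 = 3996/17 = 235.06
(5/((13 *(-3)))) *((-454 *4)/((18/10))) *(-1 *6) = -90800/117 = -776.07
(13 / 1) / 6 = 2.17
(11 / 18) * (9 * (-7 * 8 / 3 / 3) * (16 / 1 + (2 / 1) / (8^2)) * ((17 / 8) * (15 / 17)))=-65835 / 64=-1028.67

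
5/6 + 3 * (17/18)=11/3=3.67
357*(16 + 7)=8211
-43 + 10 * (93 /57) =-507 /19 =-26.68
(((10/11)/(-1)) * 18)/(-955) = 36/2101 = 0.02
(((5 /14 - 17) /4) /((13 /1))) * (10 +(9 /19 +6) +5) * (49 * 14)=-1164534 /247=-4714.71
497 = 497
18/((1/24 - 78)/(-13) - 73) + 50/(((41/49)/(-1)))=-51447506/857105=-60.02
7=7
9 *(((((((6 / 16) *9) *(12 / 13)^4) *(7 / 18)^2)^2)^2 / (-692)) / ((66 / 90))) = -423519198323235840 / 1266287807275591237423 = -0.00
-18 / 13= -1.38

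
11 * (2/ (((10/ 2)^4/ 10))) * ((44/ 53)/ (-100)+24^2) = 33580316/ 165625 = 202.75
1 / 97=0.01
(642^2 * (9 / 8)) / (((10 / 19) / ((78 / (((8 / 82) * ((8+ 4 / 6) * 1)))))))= 6501784059 / 80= 81272300.74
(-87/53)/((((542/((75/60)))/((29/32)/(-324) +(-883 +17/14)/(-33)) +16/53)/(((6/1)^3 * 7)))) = -1753639948305/11679799238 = -150.14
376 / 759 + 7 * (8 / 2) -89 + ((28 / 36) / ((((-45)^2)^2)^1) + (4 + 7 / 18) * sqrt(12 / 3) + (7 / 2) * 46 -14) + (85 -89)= 91.27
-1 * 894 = -894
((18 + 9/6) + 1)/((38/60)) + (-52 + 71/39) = -13198/741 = -17.81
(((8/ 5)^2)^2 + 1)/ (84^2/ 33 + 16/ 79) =4102549/ 116240000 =0.04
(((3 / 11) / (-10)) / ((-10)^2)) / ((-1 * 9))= 1 / 33000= 0.00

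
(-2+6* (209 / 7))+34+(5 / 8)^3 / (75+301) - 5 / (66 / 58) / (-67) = 629299213601 / 2979508224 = 211.21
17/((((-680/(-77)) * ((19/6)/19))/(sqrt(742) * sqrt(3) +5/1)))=231/4 +231 * sqrt(2226)/20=602.68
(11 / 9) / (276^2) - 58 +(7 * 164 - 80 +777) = 1225138619 / 685584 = 1787.00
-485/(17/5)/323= -0.44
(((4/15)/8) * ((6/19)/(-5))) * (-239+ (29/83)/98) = 1943997/3863650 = 0.50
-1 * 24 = -24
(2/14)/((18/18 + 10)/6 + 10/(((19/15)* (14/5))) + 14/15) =570/22289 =0.03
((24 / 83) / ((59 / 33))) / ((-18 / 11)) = -484 / 4897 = -0.10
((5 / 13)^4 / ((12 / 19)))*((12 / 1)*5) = 59375 / 28561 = 2.08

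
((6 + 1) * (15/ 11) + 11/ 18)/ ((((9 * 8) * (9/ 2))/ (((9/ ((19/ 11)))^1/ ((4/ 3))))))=2011/ 16416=0.12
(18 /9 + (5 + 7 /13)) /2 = 49 /13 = 3.77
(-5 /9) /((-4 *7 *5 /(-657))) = -73 /28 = -2.61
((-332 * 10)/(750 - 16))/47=-1660/17249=-0.10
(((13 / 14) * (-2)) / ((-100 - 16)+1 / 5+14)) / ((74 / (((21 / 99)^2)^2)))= 0.00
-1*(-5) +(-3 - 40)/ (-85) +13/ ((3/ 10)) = 12454/ 255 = 48.84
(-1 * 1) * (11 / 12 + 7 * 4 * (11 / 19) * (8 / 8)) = -3905 / 228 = -17.13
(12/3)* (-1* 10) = -40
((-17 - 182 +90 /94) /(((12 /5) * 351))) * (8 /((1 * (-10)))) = 716 /3807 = 0.19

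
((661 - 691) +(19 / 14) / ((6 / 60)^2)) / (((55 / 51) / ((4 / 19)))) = 20.64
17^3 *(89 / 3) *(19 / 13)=8307883 / 39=213022.64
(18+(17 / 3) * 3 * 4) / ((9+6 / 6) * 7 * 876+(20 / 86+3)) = 3698 / 2636899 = 0.00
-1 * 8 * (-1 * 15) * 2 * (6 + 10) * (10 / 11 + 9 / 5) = 114432 / 11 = 10402.91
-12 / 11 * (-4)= 48 / 11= 4.36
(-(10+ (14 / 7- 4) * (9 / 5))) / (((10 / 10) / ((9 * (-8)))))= 2304 / 5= 460.80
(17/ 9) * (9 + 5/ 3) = 544/ 27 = 20.15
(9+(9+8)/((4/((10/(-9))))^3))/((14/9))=50363/9072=5.55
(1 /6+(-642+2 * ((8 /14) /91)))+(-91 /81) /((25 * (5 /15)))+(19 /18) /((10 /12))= -550960439 /859950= -640.69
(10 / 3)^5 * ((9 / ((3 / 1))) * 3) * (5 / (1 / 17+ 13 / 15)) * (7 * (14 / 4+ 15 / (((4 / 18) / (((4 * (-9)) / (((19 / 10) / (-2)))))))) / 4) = 904892734375 / 10089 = 89691023.33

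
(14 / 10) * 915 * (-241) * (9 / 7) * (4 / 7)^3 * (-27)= 685889856 / 343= 1999678.88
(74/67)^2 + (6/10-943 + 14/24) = -253340341/269340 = -940.60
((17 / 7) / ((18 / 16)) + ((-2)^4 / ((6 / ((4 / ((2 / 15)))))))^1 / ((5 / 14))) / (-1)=-14248 / 63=-226.16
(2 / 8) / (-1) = -1 / 4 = -0.25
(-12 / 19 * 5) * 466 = -1471.58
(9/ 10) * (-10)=-9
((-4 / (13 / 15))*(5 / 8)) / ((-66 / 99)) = 225 / 52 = 4.33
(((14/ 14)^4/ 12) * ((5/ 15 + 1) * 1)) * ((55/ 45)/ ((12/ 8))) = 22/ 243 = 0.09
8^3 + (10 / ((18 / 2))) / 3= 13834 / 27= 512.37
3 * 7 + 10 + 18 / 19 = 607 / 19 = 31.95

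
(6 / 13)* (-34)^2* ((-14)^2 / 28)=48552 / 13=3734.77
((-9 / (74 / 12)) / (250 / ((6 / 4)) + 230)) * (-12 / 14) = 486 / 154105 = 0.00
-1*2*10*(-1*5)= 100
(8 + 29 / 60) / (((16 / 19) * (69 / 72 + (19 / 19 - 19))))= -9671 / 16360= -0.59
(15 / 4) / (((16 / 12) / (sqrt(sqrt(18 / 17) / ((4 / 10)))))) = 45 * sqrt(15) * 34^(3 / 4) / 544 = 4.51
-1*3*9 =-27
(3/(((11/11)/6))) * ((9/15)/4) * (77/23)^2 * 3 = 480249/5290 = 90.78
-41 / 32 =-1.28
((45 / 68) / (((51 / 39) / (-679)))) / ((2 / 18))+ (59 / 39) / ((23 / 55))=-3202965475 / 1036932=-3088.89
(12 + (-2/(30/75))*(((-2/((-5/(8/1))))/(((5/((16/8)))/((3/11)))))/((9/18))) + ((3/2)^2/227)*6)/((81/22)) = 2.33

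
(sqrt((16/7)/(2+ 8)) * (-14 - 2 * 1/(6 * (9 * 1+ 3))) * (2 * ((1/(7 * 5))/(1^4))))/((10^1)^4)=-101 * sqrt(70)/22050000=-0.00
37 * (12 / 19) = 444 / 19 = 23.37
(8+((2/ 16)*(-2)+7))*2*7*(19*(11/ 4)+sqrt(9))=91273/ 8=11409.12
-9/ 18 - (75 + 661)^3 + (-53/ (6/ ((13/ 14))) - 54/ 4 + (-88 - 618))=-33489874673/ 84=-398688984.20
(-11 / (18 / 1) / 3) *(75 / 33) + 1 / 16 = -173 / 432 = -0.40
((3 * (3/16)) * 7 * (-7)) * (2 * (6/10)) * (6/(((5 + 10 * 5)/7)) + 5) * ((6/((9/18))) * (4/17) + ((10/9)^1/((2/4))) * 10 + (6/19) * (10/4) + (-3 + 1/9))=-621677259/142120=-4374.31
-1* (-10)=10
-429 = -429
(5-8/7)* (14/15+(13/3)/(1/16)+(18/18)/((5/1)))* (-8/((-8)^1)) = 1359/5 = 271.80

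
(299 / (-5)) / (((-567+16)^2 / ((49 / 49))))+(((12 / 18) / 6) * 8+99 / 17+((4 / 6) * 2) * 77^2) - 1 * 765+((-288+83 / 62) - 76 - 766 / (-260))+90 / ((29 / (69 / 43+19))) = 27574623453703493 / 4024742822685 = 6851.28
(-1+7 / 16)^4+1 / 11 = 137707 / 720896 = 0.19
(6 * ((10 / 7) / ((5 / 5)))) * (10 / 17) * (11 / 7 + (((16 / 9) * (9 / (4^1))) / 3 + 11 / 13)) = 204800 / 10829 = 18.91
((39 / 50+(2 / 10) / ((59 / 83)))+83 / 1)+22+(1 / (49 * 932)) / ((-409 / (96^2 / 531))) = 1461014399393 / 13775181350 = 106.06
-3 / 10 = -0.30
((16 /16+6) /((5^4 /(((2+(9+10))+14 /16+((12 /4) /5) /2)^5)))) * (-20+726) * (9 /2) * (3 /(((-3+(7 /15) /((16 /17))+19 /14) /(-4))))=769261333573962839799 /385400000000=1996007611.76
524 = 524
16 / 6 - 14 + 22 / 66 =-11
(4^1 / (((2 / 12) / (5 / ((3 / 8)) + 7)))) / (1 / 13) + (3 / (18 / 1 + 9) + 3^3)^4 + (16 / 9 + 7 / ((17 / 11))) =60965394245 / 111537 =546593.46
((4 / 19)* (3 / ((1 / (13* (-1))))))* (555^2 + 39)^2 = -14804934782976 / 19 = -779207093840.84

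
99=99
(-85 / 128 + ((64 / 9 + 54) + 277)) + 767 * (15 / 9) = 1861379 / 1152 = 1615.78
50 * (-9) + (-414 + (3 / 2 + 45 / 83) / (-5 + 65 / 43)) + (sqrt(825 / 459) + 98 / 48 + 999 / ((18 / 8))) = -20843479 / 49800 + 5 * sqrt(187) / 51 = -417.20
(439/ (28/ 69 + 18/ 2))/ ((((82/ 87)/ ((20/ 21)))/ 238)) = 298669260/ 26609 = 11224.37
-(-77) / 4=77 / 4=19.25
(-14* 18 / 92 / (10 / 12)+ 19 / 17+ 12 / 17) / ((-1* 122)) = 2861 / 238510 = 0.01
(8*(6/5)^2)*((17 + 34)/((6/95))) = 46512/5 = 9302.40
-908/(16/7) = -1589/4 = -397.25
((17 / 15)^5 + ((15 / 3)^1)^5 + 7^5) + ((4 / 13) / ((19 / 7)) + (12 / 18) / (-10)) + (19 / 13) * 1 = 19935.38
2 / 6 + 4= 13 / 3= 4.33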